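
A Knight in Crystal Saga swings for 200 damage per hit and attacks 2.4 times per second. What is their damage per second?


DPS = damage * attack_speed
= 200 * 2.4
= 480.0

480.0 DPS


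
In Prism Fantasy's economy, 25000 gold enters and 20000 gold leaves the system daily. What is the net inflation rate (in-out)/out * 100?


Net gold = 25000 - 20000 = 5000
Inflation rate = net / sunk * 100 = 5000 / 20000 * 100
= 0.25 * 100
= 25.00%

25.00%


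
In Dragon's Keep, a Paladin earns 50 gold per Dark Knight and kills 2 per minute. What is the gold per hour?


Gold per minute = 50 * 2 = 100
Gold per hour = 100 * 60 = 6000

6000 gold/hour


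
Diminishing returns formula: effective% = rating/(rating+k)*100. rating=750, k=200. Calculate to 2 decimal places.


effective% = rating / (rating + k) * 100
= 750 / (750 + 200) * 100
= 750 / 950 * 100
= 0.789474 * 100
= 78.95%

78.95%


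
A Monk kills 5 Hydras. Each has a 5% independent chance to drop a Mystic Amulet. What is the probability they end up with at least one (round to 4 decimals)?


P(at least one) = 1 - P(none) = 1 - (1-p)^n
p = 5/100 = 0.05
1 - p = 0.95
(1 - p)^5 = 0.95^5 = 0.773781
P(at least one) = 1 - 0.773781 = 0.2262

0.2262


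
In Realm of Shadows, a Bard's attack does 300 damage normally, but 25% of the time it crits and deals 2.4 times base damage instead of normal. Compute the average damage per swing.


E[dmg] = base * (1 + crit_chance * (crit_mult - 1))
cc as decimal = 25/100 = 0.25
cm - 1 = 2.4 - 1 = 1.4
Bonus factor = 0.25 * 1.4 = 0.35
Total multiplier = 1 + 0.35 = 1.35
Expected damage = 300 * 1.35 = 405.00

405.00 damage


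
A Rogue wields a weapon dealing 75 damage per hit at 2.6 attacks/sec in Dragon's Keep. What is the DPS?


DPS = damage * attack_speed
= 75 * 2.6
= 195.0

195.0 DPS


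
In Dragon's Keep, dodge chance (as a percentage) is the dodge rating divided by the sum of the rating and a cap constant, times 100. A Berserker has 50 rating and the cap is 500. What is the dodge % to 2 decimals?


dodge% = 50 / (50 + 500) * 100
= 50 / 550 * 100
= 0.090909 * 100
= 9.09%

9.09%


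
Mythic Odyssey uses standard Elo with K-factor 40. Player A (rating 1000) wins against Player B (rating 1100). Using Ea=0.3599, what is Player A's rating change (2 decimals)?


Elo update: delta = K * (S - Ea), where S = 1 (wins)
S - Ea = 1 - 0.3599 = 0.6401
Rating change = 40 * 0.6401
= 25.60

25.60 rating points


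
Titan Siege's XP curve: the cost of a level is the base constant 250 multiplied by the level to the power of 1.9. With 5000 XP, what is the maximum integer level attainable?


XP = 250 * level^1.9, so level = (XP / 250)^(1/1.9)
= (5000 / 250)^(1/1.9)
= 20.0^0.5263
= 4.839
Floor: level = 4

level 4


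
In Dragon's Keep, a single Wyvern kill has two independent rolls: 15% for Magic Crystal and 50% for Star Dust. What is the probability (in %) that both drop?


For independent events, P(both) = P(A) * P(B)
= 15% * 50%
= 750 / 100 %
= 7.5%

7.5%


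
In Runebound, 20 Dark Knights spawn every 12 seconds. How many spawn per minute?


Spawns per minute = count * (60 / interval)
= 20 * (60 / 12)
= 20 * 5.0
= 100.0

100.0 per minute


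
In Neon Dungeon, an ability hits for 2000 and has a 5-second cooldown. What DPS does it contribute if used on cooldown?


DPS = damage / cooldown
= 2000 / 5
= 400.00

400.00 DPS


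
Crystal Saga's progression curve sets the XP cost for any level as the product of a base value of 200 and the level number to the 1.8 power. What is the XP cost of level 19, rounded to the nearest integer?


XP = 200 * level^1.8
Substitute level = 19:
XP = 200 * 19^1.8
= 200 * 200.3348
= 40067

40067 XP


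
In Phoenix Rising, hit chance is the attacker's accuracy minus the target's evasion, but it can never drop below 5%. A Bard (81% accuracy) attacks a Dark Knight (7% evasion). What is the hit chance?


accuracy - evasion = 81 - 7 = 74
Apply floor: max(74, 5) = 74
Hit chance = 74%

74%


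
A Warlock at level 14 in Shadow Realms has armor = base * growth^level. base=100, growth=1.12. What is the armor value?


value = base * growth^level
= 100 * 1.12^14
= 100 * 4.887112
= 488.71

488.71 armor


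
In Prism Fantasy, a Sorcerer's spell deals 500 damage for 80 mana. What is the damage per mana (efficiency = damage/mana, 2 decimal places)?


Efficiency = damage / mana
= 500 / 80
= 6.25

6.25 dmg/mana


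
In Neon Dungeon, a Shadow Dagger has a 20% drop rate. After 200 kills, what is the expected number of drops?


Expected drops = kills * (drop_rate / 100)
= 200 * (20 / 100)
= 200 * 0.2
= 40.0

40.0 drops


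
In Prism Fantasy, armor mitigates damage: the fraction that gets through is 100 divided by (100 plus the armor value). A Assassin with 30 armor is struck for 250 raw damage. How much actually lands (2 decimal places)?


actual = 250 * 100 / (100 + 30)
= 250 * 100 / 130
= 25000 / 130
= 192.31

192.31 damage


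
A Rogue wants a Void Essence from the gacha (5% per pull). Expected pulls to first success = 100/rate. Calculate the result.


Expected pulls for a geometric distribution = 1/p = 100 / rate%
= 100 / 5
= 20.0

20.0 pulls


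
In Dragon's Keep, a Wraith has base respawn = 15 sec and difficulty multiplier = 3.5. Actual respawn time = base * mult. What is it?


Respawn time = base * multiplier
= 15 * 3.5
= 52.5 seconds

52.5 seconds


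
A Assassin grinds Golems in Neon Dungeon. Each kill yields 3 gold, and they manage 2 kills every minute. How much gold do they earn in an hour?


Gold per minute = 3 * 2 = 6
Gold per hour = 6 * 60 = 360

360 gold/hour


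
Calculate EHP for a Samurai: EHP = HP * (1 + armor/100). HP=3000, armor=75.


EHP = 3000 * (1 + 75/100)
= 3000 * (1 + 0.75)
= 3000 * 1.75
= 5250.0

5250.0 EHP


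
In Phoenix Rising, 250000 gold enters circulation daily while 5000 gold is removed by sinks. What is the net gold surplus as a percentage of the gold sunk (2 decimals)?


Net gold = 250000 - 5000 = 245000
Inflation rate = net / sunk * 100 = 245000 / 5000 * 100
= 49.0 * 100
= 4900.00%

4900.00%


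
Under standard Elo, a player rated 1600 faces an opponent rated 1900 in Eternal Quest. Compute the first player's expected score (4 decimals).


Elo expected score: Ea = 1/(1 + 10^((Rb-Ra)/400))
Rb - Ra = 1900 - 1600 = 300
(Rb-Ra)/400 = 300/400 = 0.75
10^0.75 = 5.623413
Ea = 1/(1 + 5.623413) = 1/6.623413 = 0.1510

0.1510


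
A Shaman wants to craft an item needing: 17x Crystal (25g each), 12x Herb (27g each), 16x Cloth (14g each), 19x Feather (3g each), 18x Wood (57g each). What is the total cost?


Cost breakdown:
  Crystal: 17 * 25 = 425
  Herb: 12 * 27 = 324
  Cloth: 16 * 14 = 224
  Feather: 19 * 3 = 57
  Wood: 18 * 57 = 1026
Total = 425 + 324 + 224 + 57 + 1026 = 2056

2056 gold


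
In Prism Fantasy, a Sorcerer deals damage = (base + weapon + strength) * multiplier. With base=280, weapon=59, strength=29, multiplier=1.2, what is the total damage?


Sum base + weapon + str = 280 + 59 + 29 = 368
Multiply by 1.2:
368 * 1.2 = 441.6

441.6 damage


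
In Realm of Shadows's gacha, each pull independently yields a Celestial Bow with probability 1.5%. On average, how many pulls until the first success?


Expected pulls for a geometric distribution = 1/p = 100 / rate%
= 100 / 1.5
= 66.67

66.67 pulls


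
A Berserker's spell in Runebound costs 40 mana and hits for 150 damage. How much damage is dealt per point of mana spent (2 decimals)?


Efficiency = damage / mana
= 150 / 40
= 3.75

3.75 dmg/mana


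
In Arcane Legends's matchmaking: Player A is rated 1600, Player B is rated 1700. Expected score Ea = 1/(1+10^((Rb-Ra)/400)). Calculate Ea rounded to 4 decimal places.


Elo expected score: Ea = 1/(1 + 10^((Rb-Ra)/400))
Rb - Ra = 1700 - 1600 = 100
(Rb-Ra)/400 = 100/400 = 0.25
10^0.25 = 1.778279
Ea = 1/(1 + 1.778279) = 1/2.778279 = 0.3599

0.3599


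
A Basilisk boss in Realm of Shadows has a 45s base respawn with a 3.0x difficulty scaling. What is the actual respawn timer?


Respawn time = base * multiplier
= 45 * 3.0
= 135.0 seconds

135.0 seconds


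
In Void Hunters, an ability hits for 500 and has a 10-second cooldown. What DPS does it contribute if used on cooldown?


DPS = damage / cooldown
= 500 / 10
= 50.00

50.00 DPS


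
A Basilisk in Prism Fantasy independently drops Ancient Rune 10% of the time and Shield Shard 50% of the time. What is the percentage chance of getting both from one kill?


For independent events, P(both) = P(A) * P(B)
= 10% * 50%
= 500 / 100 %
= 5.0%

5.0%


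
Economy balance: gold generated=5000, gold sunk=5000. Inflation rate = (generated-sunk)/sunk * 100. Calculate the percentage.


Net gold = 5000 - 5000 = 0
Inflation rate = net / sunk * 100 = 0 / 5000 * 100
= 0.0 * 100
= 0.00%

0.00%


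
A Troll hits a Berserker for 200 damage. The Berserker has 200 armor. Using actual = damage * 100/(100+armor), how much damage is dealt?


actual = 200 * 100 / (100 + 200)
= 200 * 100 / 300
= 20000 / 300
= 66.67

66.67 damage


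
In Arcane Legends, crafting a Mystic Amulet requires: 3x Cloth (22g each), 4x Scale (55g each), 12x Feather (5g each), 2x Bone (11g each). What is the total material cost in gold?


Cost breakdown:
  Cloth: 3 * 22 = 66
  Scale: 4 * 55 = 220
  Feather: 12 * 5 = 60
  Bone: 2 * 11 = 22
Total = 66 + 220 + 60 + 22 = 368

368 gold


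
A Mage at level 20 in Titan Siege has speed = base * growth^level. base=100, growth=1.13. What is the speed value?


value = base * growth^level
= 100 * 1.13^20
= 100 * 11.523088
= 1152.31

1152.31 speed


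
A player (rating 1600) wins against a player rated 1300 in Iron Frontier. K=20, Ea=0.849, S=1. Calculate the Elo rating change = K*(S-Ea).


Elo update: delta = K * (S - Ea), where S = 1 (wins)
S - Ea = 1 - 0.849 = 0.151
Rating change = 20 * 0.151
= 3.02

3.02 rating points


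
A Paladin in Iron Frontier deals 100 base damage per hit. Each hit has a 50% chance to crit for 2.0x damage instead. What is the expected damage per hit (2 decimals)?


E[dmg] = base * (1 + crit_chance * (crit_mult - 1))
cc as decimal = 50/100 = 0.5
cm - 1 = 2.0 - 1 = 1.0
Bonus factor = 0.5 * 1.0 = 0.5
Total multiplier = 1 + 0.5 = 1.5
Expected damage = 100 * 1.5 = 150.00

150.00 damage


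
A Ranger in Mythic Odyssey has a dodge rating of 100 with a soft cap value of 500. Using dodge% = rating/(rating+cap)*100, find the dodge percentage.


dodge% = 100 / (100 + 500) * 100
= 100 / 600 * 100
= 0.166667 * 100
= 16.67%

16.67%


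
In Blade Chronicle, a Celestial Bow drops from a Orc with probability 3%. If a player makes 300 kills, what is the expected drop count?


Expected drops = kills * (drop_rate / 100)
= 300 * (3 / 100)
= 300 * 0.03
= 9.0

9.0 drops


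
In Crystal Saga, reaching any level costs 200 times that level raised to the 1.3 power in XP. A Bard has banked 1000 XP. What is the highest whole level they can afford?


XP = 200 * level^1.3, so level = (XP / 200)^(1/1.3)
= (1000 / 200)^(1/1.3)
= 5.0^0.7692
= 3.4488
Floor: level = 3

level 3


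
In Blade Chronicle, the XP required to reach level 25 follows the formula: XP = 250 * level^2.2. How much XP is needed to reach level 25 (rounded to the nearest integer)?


XP = 250 * level^2.2
Substitute level = 25:
XP = 250 * 25^2.2
= 250 * 1189.7837
= 297446

297446 XP


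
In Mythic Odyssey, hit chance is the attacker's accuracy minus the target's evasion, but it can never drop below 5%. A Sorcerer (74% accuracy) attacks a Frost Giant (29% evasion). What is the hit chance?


accuracy - evasion = 74 - 29 = 45
Apply floor: max(45, 5) = 45
Hit chance = 45%

45%


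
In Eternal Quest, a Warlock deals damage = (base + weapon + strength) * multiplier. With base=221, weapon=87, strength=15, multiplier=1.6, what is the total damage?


Sum base + weapon + str = 221 + 87 + 15 = 323
Multiply by 1.6:
323 * 1.6 = 516.8

516.8 damage


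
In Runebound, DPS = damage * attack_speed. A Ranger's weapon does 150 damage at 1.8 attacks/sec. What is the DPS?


DPS = damage * attack_speed
= 150 * 1.8
= 270.0

270.0 DPS


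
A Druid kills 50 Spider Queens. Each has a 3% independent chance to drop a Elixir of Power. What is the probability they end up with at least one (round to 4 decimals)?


P(at least one) = 1 - P(none) = 1 - (1-p)^n
p = 3/100 = 0.03
1 - p = 0.97
(1 - p)^50 = 0.97^50 = 0.218065
P(at least one) = 1 - 0.218065 = 0.7819

0.7819


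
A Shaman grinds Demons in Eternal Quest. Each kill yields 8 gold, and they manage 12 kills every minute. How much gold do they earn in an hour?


Gold per minute = 8 * 12 = 96
Gold per hour = 96 * 60 = 5760

5760 gold/hour


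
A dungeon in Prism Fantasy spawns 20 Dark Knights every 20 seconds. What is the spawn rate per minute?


Spawns per minute = count * (60 / interval)
= 20 * (60 / 20)
= 20 * 3.0
= 60.0

60.0 per minute


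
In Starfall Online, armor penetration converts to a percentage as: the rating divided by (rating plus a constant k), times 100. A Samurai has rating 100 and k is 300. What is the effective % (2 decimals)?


effective% = rating / (rating + k) * 100
= 100 / (100 + 300) * 100
= 100 / 400 * 100
= 0.25 * 100
= 25.00%

25.00%


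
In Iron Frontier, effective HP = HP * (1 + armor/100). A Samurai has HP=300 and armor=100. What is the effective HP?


EHP = 300 * (1 + 100/100)
= 300 * (1 + 1.0)
= 300 * 2.0
= 600.0

600.0 EHP


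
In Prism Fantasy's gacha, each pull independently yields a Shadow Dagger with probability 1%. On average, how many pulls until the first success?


Expected pulls for a geometric distribution = 1/p = 100 / rate%
= 100 / 1
= 100.0

100.0 pulls


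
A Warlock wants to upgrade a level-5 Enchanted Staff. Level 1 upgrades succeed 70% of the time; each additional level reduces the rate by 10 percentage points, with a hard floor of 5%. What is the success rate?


raw_rate = 70 - 10 * (5 - 1)
= 70 - 10 * 4
= 70 - 40
= 30
Apply floor: max(30, 5) = 30%

30%


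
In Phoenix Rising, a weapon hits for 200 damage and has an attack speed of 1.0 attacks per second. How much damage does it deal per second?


DPS = damage * attack_speed
= 200 * 1.0
= 200.0

200.0 DPS


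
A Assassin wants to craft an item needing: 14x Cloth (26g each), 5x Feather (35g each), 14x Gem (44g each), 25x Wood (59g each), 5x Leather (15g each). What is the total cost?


Cost breakdown:
  Cloth: 14 * 26 = 364
  Feather: 5 * 35 = 175
  Gem: 14 * 44 = 616
  Wood: 25 * 59 = 1475
  Leather: 5 * 15 = 75
Total = 364 + 175 + 616 + 1475 + 75 = 2705

2705 gold


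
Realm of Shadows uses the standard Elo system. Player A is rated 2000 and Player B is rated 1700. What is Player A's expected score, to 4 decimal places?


Elo expected score: Ea = 1/(1 + 10^((Rb-Ra)/400))
Rb - Ra = 1700 - 2000 = -300
(Rb-Ra)/400 = -300/400 = -0.75
10^-0.75 = 0.177828
Ea = 1/(1 + 0.177828) = 1/1.177828 = 0.8490

0.8490


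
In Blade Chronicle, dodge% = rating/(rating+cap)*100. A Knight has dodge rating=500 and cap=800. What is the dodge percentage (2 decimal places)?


dodge% = 500 / (500 + 800) * 100
= 500 / 1300 * 100
= 0.384615 * 100
= 38.46%

38.46%


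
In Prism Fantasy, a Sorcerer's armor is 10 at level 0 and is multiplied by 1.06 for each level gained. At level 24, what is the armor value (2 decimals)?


value = base * growth^level
= 10 * 1.06^24
= 10 * 4.048935
= 40.49

40.49 armor


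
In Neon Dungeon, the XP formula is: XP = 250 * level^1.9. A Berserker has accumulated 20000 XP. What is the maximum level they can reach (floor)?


XP = 250 * level^1.9, so level = (XP / 250)^(1/1.9)
= (20000 / 250)^(1/1.9)
= 80.0^0.5263
= 10.0375
Floor: level = 10

level 10


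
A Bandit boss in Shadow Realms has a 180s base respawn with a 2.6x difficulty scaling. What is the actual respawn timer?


Respawn time = base * multiplier
= 180 * 2.6
= 468.0 seconds

468.0 seconds


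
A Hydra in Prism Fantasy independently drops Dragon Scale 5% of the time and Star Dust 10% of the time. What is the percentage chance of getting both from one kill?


For independent events, P(both) = P(A) * P(B)
= 5% * 10%
= 50 / 100 %
= 0.5%

0.5%


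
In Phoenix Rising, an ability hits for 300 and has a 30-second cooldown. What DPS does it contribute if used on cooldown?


DPS = damage / cooldown
= 300 / 30
= 10.00

10.00 DPS


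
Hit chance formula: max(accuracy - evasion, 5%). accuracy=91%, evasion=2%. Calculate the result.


accuracy - evasion = 91 - 2 = 89
Apply floor: max(89, 5) = 89
Hit chance = 89%

89%


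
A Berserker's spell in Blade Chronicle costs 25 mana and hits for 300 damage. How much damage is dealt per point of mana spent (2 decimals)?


Efficiency = damage / mana
= 300 / 25
= 12.00

12.00 dmg/mana


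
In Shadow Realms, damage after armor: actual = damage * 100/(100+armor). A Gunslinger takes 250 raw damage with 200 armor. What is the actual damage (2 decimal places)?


actual = 250 * 100 / (100 + 200)
= 250 * 100 / 300
= 25000 / 300
= 83.33

83.33 damage


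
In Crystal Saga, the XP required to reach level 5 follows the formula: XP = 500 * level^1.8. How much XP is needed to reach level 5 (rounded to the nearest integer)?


XP = 500 * level^1.8
Substitute level = 5:
XP = 500 * 5^1.8
= 500 * 18.1195
= 9060

9060 XP


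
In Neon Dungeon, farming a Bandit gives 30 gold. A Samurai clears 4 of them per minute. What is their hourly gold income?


Gold per minute = 30 * 4 = 120
Gold per hour = 120 * 60 = 7200

7200 gold/hour


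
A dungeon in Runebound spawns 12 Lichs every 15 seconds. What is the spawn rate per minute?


Spawns per minute = count * (60 / interval)
= 12 * (60 / 15)
= 12 * 4.0
= 48.0

48.0 per minute


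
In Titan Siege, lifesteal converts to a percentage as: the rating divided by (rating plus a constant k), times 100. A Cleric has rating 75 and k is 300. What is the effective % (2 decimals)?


effective% = rating / (rating + k) * 100
= 75 / (75 + 300) * 100
= 75 / 375 * 100
= 0.2 * 100
= 20.00%

20.00%


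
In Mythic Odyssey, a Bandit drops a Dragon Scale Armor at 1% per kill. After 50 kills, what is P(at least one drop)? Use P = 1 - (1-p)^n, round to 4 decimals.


P(at least one) = 1 - P(none) = 1 - (1-p)^n
p = 1/100 = 0.01
1 - p = 0.99
(1 - p)^50 = 0.99^50 = 0.605006
P(at least one) = 1 - 0.605006 = 0.3950

0.3950


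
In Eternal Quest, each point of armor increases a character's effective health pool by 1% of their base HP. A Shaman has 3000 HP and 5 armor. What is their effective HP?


EHP = 3000 * (1 + 5/100)
= 3000 * (1 + 0.05)
= 3000 * 1.05
= 3150.0

3150.0 EHP


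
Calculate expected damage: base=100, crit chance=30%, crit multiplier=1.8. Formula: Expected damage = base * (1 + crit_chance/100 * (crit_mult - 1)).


E[dmg] = base * (1 + crit_chance * (crit_mult - 1))
cc as decimal = 30/100 = 0.3
cm - 1 = 1.8 - 1 = 0.8
Bonus factor = 0.3 * 0.8 = 0.24
Total multiplier = 1 + 0.24 = 1.24
Expected damage = 100 * 1.24 = 124.00

124.00 damage


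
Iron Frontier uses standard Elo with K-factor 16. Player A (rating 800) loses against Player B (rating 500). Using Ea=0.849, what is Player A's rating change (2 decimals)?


Elo update: delta = K * (S - Ea), where S = 0 (loses)
S - Ea = 0 - 0.849 = -0.849
Rating change = 16 * -0.849
= -13.58

-13.58 rating points


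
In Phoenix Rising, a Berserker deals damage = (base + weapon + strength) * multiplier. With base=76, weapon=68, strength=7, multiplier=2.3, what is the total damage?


Sum base + weapon + str = 76 + 68 + 7 = 151
Multiply by 2.3:
151 * 2.3 = 347.3

347.3 damage


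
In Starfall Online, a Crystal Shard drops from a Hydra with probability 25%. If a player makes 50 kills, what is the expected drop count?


Expected drops = kills * (drop_rate / 100)
= 50 * (25 / 100)
= 50 * 0.25
= 12.5

12.5 drops


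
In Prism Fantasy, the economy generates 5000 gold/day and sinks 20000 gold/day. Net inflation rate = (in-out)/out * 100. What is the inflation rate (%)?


Net gold = 5000 - 20000 = -15000
Inflation rate = net / sunk * 100 = -15000 / 20000 * 100
= -0.75 * 100
= -75.00%

-75.00%


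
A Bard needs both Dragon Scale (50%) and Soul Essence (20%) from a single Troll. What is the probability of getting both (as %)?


For independent events, P(both) = P(A) * P(B)
= 50% * 20%
= 1000 / 100 %
= 10.0%

10.0%


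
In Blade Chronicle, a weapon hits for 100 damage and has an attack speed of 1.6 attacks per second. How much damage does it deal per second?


DPS = damage * attack_speed
= 100 * 1.6
= 160.0

160.0 DPS


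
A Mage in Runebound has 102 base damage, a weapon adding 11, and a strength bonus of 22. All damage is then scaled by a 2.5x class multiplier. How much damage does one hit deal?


Sum base + weapon + str = 102 + 11 + 22 = 135
Multiply by 2.5:
135 * 2.5 = 337.5

337.5 damage


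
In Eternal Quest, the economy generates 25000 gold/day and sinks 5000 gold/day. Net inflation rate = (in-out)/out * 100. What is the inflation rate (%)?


Net gold = 25000 - 5000 = 20000
Inflation rate = net / sunk * 100 = 20000 / 5000 * 100
= 4.0 * 100
= 400.00%

400.00%


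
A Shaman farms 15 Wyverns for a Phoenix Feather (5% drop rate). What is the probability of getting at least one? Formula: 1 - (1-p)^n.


P(at least one) = 1 - P(none) = 1 - (1-p)^n
p = 5/100 = 0.05
1 - p = 0.95
(1 - p)^15 = 0.95^15 = 0.463291
P(at least one) = 1 - 0.463291 = 0.5367

0.5367


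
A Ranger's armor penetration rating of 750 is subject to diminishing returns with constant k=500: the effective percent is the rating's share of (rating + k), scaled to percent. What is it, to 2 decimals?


effective% = rating / (rating + k) * 100
= 750 / (750 + 500) * 100
= 750 / 1250 * 100
= 0.6 * 100
= 60.00%

60.00%


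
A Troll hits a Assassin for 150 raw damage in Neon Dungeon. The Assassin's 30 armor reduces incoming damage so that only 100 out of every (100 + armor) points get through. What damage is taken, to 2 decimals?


actual = 150 * 100 / (100 + 30)
= 150 * 100 / 130
= 15000 / 130
= 115.38

115.38 damage


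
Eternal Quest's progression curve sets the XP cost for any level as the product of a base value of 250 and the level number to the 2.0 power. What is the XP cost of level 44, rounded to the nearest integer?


XP = 250 * level^2.0
Substitute level = 44:
XP = 250 * 44^2.0
= 250 * 1936.0
= 484000

484000 XP


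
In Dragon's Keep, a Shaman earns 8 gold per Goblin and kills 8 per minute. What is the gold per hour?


Gold per minute = 8 * 8 = 64
Gold per hour = 64 * 60 = 3840

3840 gold/hour


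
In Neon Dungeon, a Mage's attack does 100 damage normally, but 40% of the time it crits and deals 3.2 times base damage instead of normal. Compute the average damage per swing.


E[dmg] = base * (1 + crit_chance * (crit_mult - 1))
cc as decimal = 40/100 = 0.4
cm - 1 = 3.2 - 1 = 2.2
Bonus factor = 0.4 * 2.2 = 0.88
Total multiplier = 1 + 0.88 = 1.88
Expected damage = 100 * 1.88 = 188.00

188.00 damage


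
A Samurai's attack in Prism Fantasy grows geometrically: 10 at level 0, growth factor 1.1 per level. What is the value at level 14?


value = base * growth^level
= 10 * 1.1^14
= 10 * 3.797498
= 37.97

37.97 attack


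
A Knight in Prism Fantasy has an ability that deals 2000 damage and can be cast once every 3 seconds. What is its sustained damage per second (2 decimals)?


DPS = damage / cooldown
= 2000 / 3
= 666.67

666.67 DPS


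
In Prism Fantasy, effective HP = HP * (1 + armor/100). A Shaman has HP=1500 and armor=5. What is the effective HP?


EHP = 1500 * (1 + 5/100)
= 1500 * (1 + 0.05)
= 1500 * 1.05
= 1575.0

1575.0 EHP


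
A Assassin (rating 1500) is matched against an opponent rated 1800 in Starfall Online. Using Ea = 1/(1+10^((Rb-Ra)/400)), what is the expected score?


Elo expected score: Ea = 1/(1 + 10^((Rb-Ra)/400))
Rb - Ra = 1800 - 1500 = 300
(Rb-Ra)/400 = 300/400 = 0.75
10^0.75 = 5.623413
Ea = 1/(1 + 5.623413) = 1/6.623413 = 0.1510

0.1510


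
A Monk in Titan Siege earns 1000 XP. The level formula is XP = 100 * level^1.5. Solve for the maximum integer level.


XP = 100 * level^1.5, so level = (XP / 100)^(1/1.5)
= (1000 / 100)^(1/1.5)
= 10.0^0.6667
= 4.6416
Floor: level = 4

level 4


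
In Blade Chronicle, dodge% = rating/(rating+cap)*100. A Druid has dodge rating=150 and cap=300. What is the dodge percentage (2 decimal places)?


dodge% = 150 / (150 + 300) * 100
= 150 / 450 * 100
= 0.333333 * 100
= 33.33%

33.33%


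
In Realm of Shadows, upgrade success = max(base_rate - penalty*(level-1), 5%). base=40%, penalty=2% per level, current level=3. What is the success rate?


raw_rate = 40 - 2 * (3 - 1)
= 40 - 2 * 2
= 40 - 4
= 36
Apply floor: max(36, 5) = 36%

36%


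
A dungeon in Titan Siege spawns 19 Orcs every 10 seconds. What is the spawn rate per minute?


Spawns per minute = count * (60 / interval)
= 19 * (60 / 10)
= 19 * 6.0
= 114.0

114.0 per minute


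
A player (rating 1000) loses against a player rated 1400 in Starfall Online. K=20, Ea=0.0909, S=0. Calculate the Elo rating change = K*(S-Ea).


Elo update: delta = K * (S - Ea), where S = 0 (loses)
S - Ea = 0 - 0.0909 = -0.0909
Rating change = 20 * -0.0909
= -1.82

-1.82 rating points


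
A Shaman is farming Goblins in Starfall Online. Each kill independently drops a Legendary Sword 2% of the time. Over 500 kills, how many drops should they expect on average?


Expected drops = kills * (drop_rate / 100)
= 500 * (2 / 100)
= 500 * 0.02
= 10.0

10.0 drops


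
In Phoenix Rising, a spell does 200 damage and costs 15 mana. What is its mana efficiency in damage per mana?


Efficiency = damage / mana
= 200 / 15
= 13.33

13.33 dmg/mana


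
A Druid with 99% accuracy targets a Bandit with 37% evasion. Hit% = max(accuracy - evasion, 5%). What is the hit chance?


accuracy - evasion = 99 - 37 = 62
Apply floor: max(62, 5) = 62
Hit chance = 62%

62%


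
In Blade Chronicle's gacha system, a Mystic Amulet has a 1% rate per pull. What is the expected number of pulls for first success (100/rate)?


Expected pulls for a geometric distribution = 1/p = 100 / rate%
= 100 / 1
= 100.0

100.0 pulls


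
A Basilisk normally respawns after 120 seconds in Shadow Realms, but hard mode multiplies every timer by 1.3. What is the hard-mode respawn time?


Respawn time = base * multiplier
= 120 * 1.3
= 156.0 seconds

156.0 seconds


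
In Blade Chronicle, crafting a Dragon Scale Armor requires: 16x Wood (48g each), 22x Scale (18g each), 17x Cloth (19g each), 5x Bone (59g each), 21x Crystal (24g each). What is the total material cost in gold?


Cost breakdown:
  Wood: 16 * 48 = 768
  Scale: 22 * 18 = 396
  Cloth: 17 * 19 = 323
  Bone: 5 * 59 = 295
  Crystal: 21 * 24 = 504
Total = 768 + 396 + 323 + 295 + 504 = 2286

2286 gold


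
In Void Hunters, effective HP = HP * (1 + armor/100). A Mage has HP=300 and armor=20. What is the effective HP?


EHP = 300 * (1 + 20/100)
= 300 * (1 + 0.2)
= 300 * 1.2
= 360.0

360.0 EHP


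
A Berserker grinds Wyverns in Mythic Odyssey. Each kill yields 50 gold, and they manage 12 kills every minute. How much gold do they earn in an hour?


Gold per minute = 50 * 12 = 600
Gold per hour = 600 * 60 = 36000

36000 gold/hour


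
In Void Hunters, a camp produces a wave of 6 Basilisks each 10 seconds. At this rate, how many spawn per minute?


Spawns per minute = count * (60 / interval)
= 6 * (60 / 10)
= 6 * 6.0
= 36.0

36.0 per minute


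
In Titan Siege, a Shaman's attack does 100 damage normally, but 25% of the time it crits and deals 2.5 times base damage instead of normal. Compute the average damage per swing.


E[dmg] = base * (1 + crit_chance * (crit_mult - 1))
cc as decimal = 25/100 = 0.25
cm - 1 = 2.5 - 1 = 1.5
Bonus factor = 0.25 * 1.5 = 0.375
Total multiplier = 1 + 0.375 = 1.375
Expected damage = 100 * 1.375 = 137.50

137.50 damage


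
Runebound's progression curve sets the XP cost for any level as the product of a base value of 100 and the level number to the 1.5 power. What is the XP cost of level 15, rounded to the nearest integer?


XP = 100 * level^1.5
Substitute level = 15:
XP = 100 * 15^1.5
= 100 * 58.0948
= 5809

5809 XP


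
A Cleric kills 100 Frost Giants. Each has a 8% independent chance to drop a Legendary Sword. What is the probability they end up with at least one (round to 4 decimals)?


P(at least one) = 1 - P(none) = 1 - (1-p)^n
p = 8/100 = 0.08
1 - p = 0.92
(1 - p)^100 = 0.92^100 = 0.000239
P(at least one) = 1 - 0.000239 = 0.9998

0.9998


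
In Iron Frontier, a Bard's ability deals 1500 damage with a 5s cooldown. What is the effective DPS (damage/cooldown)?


DPS = damage / cooldown
= 1500 / 5
= 300.00

300.00 DPS


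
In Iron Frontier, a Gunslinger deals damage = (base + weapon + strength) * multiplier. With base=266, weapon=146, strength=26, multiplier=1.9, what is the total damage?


Sum base + weapon + str = 266 + 146 + 26 = 438
Multiply by 1.9:
438 * 1.9 = 832.2

832.2 damage


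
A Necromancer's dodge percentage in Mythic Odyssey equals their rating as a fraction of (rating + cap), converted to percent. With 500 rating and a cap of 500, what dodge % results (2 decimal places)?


dodge% = 500 / (500 + 500) * 100
= 500 / 1000 * 100
= 0.5 * 100
= 50.00%

50.00%


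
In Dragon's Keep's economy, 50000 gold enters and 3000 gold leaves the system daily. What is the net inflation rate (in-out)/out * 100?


Net gold = 50000 - 3000 = 47000
Inflation rate = net / sunk * 100 = 47000 / 3000 * 100
= 15.666667 * 100
= 1566.67%

1566.67%


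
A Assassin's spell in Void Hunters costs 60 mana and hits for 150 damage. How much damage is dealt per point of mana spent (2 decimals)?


Efficiency = damage / mana
= 150 / 60
= 2.50

2.50 dmg/mana


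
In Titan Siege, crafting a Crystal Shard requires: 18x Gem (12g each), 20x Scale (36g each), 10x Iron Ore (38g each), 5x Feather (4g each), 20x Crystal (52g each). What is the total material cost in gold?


Cost breakdown:
  Gem: 18 * 12 = 216
  Scale: 20 * 36 = 720
  Iron Ore: 10 * 38 = 380
  Feather: 5 * 4 = 20
  Crystal: 20 * 52 = 1040
Total = 216 + 720 + 380 + 20 + 1040 = 2376

2376 gold


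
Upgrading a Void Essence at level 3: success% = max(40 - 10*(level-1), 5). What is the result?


raw_rate = 40 - 10 * (3 - 1)
= 40 - 10 * 2
= 40 - 20
= 20
Apply floor: max(20, 5) = 20%

20%


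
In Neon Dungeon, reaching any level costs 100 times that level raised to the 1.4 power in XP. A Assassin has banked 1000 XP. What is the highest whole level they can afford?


XP = 100 * level^1.4, so level = (XP / 100)^(1/1.4)
= (1000 / 100)^(1/1.4)
= 10.0^0.7143
= 5.1795
Floor: level = 5

level 5


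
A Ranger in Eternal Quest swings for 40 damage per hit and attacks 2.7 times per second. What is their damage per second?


DPS = damage * attack_speed
= 40 * 2.7
= 108.0

108.0 DPS


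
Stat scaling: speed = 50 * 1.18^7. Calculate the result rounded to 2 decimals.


value = base * growth^level
= 50 * 1.18^7
= 50 * 3.185474
= 159.27

159.27 speed


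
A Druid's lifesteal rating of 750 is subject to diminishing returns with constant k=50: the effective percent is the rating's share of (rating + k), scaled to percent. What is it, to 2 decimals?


effective% = rating / (rating + k) * 100
= 750 / (750 + 50) * 100
= 750 / 800 * 100
= 0.9375 * 100
= 93.75%

93.75%


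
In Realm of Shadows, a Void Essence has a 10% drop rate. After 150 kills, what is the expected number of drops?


Expected drops = kills * (drop_rate / 100)
= 150 * (10 / 100)
= 150 * 0.1
= 15.0

15.0 drops


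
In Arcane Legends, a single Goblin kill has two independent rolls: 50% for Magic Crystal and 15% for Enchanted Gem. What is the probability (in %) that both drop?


For independent events, P(both) = P(A) * P(B)
= 50% * 15%
= 750 / 100 %
= 7.5%

7.5%


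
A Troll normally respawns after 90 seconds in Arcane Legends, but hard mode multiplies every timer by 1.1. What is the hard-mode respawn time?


Respawn time = base * multiplier
= 90 * 1.1
= 99.0 seconds

99.0 seconds


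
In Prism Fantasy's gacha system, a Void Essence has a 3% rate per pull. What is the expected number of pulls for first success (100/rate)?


Expected pulls for a geometric distribution = 1/p = 100 / rate%
= 100 / 3
= 33.33

33.33 pulls


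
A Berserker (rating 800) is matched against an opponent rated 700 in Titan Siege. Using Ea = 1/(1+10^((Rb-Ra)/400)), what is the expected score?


Elo expected score: Ea = 1/(1 + 10^((Rb-Ra)/400))
Rb - Ra = 700 - 800 = -100
(Rb-Ra)/400 = -100/400 = -0.25
10^-0.25 = 0.562341
Ea = 1/(1 + 0.562341) = 1/1.562341 = 0.6401

0.6401


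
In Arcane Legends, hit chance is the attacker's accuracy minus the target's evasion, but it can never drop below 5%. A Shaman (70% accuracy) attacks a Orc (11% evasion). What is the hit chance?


accuracy - evasion = 70 - 11 = 59
Apply floor: max(59, 5) = 59
Hit chance = 59%

59%


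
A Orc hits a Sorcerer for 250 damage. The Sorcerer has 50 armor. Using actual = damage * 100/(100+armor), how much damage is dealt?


actual = 250 * 100 / (100 + 50)
= 250 * 100 / 150
= 25000 / 150
= 166.67

166.67 damage


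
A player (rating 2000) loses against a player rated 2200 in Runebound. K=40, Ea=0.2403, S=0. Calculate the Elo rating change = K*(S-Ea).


Elo update: delta = K * (S - Ea), where S = 0 (loses)
S - Ea = 0 - 0.2403 = -0.2403
Rating change = 40 * -0.2403
= -9.61

-9.61 rating points


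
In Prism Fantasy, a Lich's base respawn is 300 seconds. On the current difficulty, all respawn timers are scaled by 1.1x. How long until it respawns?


Respawn time = base * multiplier
= 300 * 1.1
= 330.0 seconds

330.0 seconds


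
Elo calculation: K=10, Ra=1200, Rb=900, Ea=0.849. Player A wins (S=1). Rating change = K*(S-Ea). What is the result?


Elo update: delta = K * (S - Ea), where S = 1 (wins)
S - Ea = 1 - 0.849 = 0.151
Rating change = 10 * 0.151
= 1.51

1.51 rating points


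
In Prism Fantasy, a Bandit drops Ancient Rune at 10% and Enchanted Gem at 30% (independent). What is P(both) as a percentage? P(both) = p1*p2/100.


For independent events, P(both) = P(A) * P(B)
= 10% * 30%
= 300 / 100 %
= 3.0%

3.0%


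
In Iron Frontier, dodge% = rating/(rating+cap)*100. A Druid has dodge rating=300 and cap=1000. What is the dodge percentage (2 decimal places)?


dodge% = 300 / (300 + 1000) * 100
= 300 / 1300 * 100
= 0.230769 * 100
= 23.08%

23.08%


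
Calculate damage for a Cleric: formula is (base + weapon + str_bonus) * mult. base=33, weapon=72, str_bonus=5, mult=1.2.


Sum base + weapon + str = 33 + 72 + 5 = 110
Multiply by 1.2:
110 * 1.2 = 132.0

132.0 damage


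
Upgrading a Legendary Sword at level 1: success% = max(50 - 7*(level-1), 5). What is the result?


raw_rate = 50 - 7 * (1 - 1)
= 50 - 7 * 0
= 50 - 0
= 50
Apply floor: max(50, 5) = 50%

50%


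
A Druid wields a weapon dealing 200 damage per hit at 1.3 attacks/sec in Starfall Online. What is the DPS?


DPS = damage * attack_speed
= 200 * 1.3
= 260.0

260.0 DPS


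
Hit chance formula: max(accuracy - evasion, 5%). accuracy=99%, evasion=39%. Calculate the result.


accuracy - evasion = 99 - 39 = 60
Apply floor: max(60, 5) = 60
Hit chance = 60%

60%


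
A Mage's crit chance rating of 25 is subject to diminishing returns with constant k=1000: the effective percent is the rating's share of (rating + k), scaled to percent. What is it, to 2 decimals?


effective% = rating / (rating + k) * 100
= 25 / (25 + 1000) * 100
= 25 / 1025 * 100
= 0.02439 * 100
= 2.44%

2.44%


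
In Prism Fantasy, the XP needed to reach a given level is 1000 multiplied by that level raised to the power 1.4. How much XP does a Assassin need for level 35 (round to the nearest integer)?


XP = 1000 * level^1.4
Substitute level = 35:
XP = 1000 * 35^1.4
= 1000 * 145.1093
= 145109

145109 XP


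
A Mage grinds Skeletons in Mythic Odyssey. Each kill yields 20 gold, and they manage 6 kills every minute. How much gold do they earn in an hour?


Gold per minute = 20 * 6 = 120
Gold per hour = 120 * 60 = 7200

7200 gold/hour


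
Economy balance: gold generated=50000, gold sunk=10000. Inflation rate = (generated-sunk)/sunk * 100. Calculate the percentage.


Net gold = 50000 - 10000 = 40000
Inflation rate = net / sunk * 100 = 40000 / 10000 * 100
= 4.0 * 100
= 400.00%

400.00%


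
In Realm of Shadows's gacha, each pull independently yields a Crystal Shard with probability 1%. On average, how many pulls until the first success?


Expected pulls for a geometric distribution = 1/p = 100 / rate%
= 100 / 1
= 100.0

100.0 pulls


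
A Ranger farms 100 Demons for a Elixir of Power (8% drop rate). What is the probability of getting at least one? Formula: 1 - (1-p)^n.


P(at least one) = 1 - P(none) = 1 - (1-p)^n
p = 8/100 = 0.08
1 - p = 0.92
(1 - p)^100 = 0.92^100 = 0.000239
P(at least one) = 1 - 0.000239 = 0.9998

0.9998


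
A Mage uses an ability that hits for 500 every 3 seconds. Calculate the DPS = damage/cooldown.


DPS = damage / cooldown
= 500 / 3
= 166.67

166.67 DPS


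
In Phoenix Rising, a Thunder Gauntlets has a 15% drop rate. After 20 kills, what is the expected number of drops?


Expected drops = kills * (drop_rate / 100)
= 20 * (15 / 100)
= 20 * 0.15
= 3.0

3.0 drops


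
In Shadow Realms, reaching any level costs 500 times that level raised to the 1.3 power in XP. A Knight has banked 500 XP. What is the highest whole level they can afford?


XP = 500 * level^1.3, so level = (XP / 500)^(1/1.3)
= (500 / 500)^(1/1.3)
= 1.0^0.7692
= 1.0
Floor: level = 1

level 1


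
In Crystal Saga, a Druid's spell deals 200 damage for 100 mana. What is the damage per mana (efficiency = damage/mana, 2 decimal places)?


Efficiency = damage / mana
= 200 / 100
= 2.00

2.00 dmg/mana


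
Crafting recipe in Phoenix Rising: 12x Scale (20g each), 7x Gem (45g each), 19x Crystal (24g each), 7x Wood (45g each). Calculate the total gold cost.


Cost breakdown:
  Scale: 12 * 20 = 240
  Gem: 7 * 45 = 315
  Crystal: 19 * 24 = 456
  Wood: 7 * 45 = 315
Total = 240 + 315 + 456 + 315 = 1326

1326 gold


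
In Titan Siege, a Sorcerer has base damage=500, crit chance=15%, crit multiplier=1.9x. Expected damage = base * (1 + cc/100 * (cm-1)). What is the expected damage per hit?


E[dmg] = base * (1 + crit_chance * (crit_mult - 1))
cc as decimal = 15/100 = 0.15
cm - 1 = 1.9 - 1 = 0.9
Bonus factor = 0.15 * 0.9 = 0.135
Total multiplier = 1 + 0.135 = 1.135
Expected damage = 500 * 1.135 = 567.50

567.50 damage


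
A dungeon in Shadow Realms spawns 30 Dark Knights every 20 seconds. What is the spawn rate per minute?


Spawns per minute = count * (60 / interval)
= 30 * (60 / 20)
= 30 * 3.0
= 90.0

90.0 per minute


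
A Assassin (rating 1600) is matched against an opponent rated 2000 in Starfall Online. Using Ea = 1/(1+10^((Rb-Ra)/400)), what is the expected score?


Elo expected score: Ea = 1/(1 + 10^((Rb-Ra)/400))
Rb - Ra = 2000 - 1600 = 400
(Rb-Ra)/400 = 400/400 = 1.0
10^1.0 = 10.0
Ea = 1/(1 + 10.0) = 1/11.0 = 0.0909

0.0909


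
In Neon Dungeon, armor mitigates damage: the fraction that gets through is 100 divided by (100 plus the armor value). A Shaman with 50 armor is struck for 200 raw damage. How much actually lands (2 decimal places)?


actual = 200 * 100 / (100 + 50)
= 200 * 100 / 150
= 20000 / 150
= 133.33

133.33 damage


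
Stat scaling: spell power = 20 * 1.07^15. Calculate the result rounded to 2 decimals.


value = base * growth^level
= 20 * 1.07^15
= 20 * 2.759032
= 55.18

55.18 spell power


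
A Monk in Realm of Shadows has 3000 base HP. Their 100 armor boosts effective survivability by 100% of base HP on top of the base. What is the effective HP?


EHP = 3000 * (1 + 100/100)
= 3000 * (1 + 1.0)
= 3000 * 2.0
= 6000.0

6000.0 EHP
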